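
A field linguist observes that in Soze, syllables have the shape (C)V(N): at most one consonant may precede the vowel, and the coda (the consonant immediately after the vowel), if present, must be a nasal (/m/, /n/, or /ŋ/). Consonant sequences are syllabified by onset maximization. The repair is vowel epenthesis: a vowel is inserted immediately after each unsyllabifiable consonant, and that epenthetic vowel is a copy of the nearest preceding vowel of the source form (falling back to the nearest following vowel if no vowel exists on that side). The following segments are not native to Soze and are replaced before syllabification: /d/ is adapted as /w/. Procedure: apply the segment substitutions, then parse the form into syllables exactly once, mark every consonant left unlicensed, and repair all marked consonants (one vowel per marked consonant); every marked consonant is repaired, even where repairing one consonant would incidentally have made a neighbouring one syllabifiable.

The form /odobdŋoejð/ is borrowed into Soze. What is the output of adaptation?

Substitution: /d/ → /w/, giving /owobwŋoejð/.
The consonants /b/, /w/, /j/, /ð/ cannot be parsed into a legal (C)V(N) syllable (only a nasal (/m/, /n/, or /ŋ/) is licensed in coda position; onsets are limited to one consonant).
Inserting the epenthetic vowel yields /b/ → /bo/, /w/ → /wo/, /j/ → /je/, /ð/ → /ðe/.

owobowoŋoejeðe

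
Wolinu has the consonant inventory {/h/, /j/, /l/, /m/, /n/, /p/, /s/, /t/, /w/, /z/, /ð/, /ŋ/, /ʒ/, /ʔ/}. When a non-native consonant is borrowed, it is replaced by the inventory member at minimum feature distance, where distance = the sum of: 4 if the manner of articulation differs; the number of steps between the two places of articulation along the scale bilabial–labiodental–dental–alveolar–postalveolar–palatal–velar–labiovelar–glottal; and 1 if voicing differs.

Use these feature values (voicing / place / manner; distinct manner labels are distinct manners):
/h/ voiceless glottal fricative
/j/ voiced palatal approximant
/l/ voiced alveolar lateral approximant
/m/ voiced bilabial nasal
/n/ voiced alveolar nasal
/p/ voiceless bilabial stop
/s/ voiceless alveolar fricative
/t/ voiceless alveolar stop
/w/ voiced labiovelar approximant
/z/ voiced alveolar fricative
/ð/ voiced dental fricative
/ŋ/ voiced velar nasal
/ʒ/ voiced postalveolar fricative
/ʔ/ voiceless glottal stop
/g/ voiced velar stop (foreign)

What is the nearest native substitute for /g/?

ʔ

/ʔ/ is closest: same manner (stop), place distance 2 (velar→glottal), voicing differs (+1); total 3. Next closest is /t/ at distance 4.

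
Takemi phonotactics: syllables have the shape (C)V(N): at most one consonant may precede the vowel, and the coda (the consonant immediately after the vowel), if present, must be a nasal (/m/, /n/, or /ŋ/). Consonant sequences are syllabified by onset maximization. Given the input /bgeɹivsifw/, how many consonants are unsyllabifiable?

Syllabifying with onset maximization leaves /b/, /v/, /f/, /w/ stranded (only a nasal (/m/, /n/, or /ŋ/) is licensed in coda position; onsets are limited to one consonant).

4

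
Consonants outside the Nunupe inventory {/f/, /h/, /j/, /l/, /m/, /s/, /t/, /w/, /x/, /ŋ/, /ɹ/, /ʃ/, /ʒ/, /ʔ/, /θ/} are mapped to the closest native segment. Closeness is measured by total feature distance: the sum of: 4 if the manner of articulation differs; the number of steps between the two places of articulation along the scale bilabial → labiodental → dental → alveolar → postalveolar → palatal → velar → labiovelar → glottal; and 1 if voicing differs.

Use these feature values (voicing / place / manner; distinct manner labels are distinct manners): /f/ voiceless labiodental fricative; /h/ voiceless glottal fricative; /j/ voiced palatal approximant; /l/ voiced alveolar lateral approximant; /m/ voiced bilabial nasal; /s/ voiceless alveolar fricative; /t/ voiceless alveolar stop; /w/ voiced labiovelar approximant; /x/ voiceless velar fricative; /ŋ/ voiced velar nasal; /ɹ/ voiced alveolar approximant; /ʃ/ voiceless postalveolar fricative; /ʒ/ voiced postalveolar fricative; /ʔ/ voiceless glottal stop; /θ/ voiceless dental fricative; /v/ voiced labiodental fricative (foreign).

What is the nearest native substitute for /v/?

f

/f/ is closest: same manner (fricative), place distance 0 (labiodental→labiodental), voicing differs (+1); total 1. Next closest is /θ/ at distance 2.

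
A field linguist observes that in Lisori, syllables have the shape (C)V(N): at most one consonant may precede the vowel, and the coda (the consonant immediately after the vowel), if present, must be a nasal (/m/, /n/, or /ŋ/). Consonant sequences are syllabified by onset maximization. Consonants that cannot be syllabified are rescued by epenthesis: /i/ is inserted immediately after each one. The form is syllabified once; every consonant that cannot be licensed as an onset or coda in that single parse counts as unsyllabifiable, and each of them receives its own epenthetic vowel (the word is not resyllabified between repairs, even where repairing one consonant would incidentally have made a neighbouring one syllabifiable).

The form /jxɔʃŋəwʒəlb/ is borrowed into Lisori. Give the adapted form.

jixɔʃiŋəwiʒəlibi

The consonants /j/, /ʃ/, /w/, /l/, /b/ cannot be parsed into a legal (C)V(N) syllable (only a nasal (/m/, /n/, or /ŋ/) is licensed in coda position; onsets are limited to one consonant).
Epenthesis after each stranded consonant: /j/ → /ji/, /ʃ/ → /ʃi/, /w/ → /wi/, /l/ → /li/, /b/ → /bi/.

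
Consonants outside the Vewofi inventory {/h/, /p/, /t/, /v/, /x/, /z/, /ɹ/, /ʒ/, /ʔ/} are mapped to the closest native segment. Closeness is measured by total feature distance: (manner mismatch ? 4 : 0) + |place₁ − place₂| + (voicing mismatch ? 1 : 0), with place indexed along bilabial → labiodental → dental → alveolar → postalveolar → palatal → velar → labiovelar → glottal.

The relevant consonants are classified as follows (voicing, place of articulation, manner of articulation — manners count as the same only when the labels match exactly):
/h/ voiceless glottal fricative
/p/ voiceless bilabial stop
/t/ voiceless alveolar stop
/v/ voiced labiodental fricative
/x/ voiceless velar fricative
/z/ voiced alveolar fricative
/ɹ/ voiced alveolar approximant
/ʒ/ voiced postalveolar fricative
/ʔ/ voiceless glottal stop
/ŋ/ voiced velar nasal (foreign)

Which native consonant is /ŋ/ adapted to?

x

/x/ is closest: manner differs (nasal→fricative, +4), place distance 0 (velar→velar), voicing differs (+1); total 5. Next closest is /ʒ/ at distance 6.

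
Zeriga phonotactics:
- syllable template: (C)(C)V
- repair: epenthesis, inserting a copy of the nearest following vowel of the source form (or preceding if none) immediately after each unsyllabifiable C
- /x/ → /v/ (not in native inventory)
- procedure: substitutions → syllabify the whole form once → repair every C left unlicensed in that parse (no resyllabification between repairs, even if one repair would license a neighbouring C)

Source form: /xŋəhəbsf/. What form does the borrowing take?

vŋəhəbəsəfə

Substitution: /x/ → /v/, giving /vŋəhəbsf/.
The consonants /b/, /s/, /f/ cannot be parsed into a legal (C)(C)V syllable (no codas are permitted; onsets may contain at most 2 consonants).
Inserting the epenthetic vowel yields /b/ → /bə/, /s/ → /sə/, /f/ → /fə/.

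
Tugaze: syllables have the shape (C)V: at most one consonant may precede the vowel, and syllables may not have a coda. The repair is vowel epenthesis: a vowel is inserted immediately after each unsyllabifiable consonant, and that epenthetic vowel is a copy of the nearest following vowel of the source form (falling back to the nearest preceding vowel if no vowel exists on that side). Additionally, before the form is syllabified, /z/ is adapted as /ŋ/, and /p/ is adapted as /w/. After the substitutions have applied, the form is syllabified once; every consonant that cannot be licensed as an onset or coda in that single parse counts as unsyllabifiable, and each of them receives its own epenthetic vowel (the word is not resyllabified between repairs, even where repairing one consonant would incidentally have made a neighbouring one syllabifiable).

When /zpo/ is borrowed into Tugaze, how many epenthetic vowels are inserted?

1

After substitution the input is /ŋwo/.
The unsyllabifiable consonants are /ŋ/; each receives one epenthetic vowel.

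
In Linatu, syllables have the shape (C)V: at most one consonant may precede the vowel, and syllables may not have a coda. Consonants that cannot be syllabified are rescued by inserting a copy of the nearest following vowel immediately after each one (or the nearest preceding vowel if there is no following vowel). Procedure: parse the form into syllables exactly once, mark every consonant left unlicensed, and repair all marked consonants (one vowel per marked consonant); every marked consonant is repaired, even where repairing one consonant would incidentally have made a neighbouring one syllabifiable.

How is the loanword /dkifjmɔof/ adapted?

Under (C)V, the unsyllabifiable consonants are /d/, /f/, /j/, /f/ (no codas are permitted; onsets are limited to one consonant).
Epenthesis after each stranded consonant: /d/ → /di/, /f/ → /fɔ/, /j/ → /jɔ/, /f/ → /fo/.

dikifɔjɔmɔofo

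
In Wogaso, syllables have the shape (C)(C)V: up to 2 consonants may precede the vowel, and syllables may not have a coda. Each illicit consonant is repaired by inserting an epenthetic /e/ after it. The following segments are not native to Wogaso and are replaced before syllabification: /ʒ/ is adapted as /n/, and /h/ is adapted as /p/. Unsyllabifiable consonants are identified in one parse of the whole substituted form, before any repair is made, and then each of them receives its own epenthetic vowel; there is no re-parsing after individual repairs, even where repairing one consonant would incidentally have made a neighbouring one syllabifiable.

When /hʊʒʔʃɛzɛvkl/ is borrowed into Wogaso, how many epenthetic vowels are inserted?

4

After substitution the input is /pʊnʔʃɛzɛvkl/.
The unsyllabifiable consonants are /n/, /v/, /k/, /l/; each receives one epenthetic vowel.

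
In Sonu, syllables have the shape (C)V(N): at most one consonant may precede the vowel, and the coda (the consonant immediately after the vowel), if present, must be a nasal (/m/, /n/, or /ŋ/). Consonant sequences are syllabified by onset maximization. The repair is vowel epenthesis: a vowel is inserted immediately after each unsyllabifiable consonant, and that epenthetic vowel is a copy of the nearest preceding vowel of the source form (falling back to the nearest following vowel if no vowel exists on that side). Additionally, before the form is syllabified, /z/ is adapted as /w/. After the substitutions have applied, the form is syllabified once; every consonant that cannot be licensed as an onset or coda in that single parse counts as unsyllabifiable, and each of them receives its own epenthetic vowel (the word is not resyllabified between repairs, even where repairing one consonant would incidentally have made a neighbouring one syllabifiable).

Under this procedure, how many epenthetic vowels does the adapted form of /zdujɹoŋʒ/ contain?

3

After substitution the input is /wdujɹoŋʒ/.
The unsyllabifiable consonants are /w/, /j/, /ʒ/; each receives one epenthetic vowel.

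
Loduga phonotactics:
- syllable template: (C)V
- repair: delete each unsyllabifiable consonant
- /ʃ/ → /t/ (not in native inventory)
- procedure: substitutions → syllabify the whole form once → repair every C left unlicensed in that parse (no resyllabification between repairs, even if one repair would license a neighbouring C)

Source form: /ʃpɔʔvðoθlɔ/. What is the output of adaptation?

pɔðolɔ

Substitution: /ʃ/ → /t/, giving /tpɔʔvðoθlɔ/.
Syllabifying with onset maximization leaves /t/, /ʔ/, /v/, /θ/ stranded (no codas are permitted; onsets are limited to one consonant).
Deleting the stranded consonants removes /t/, /ʔ/, /v/, /θ/.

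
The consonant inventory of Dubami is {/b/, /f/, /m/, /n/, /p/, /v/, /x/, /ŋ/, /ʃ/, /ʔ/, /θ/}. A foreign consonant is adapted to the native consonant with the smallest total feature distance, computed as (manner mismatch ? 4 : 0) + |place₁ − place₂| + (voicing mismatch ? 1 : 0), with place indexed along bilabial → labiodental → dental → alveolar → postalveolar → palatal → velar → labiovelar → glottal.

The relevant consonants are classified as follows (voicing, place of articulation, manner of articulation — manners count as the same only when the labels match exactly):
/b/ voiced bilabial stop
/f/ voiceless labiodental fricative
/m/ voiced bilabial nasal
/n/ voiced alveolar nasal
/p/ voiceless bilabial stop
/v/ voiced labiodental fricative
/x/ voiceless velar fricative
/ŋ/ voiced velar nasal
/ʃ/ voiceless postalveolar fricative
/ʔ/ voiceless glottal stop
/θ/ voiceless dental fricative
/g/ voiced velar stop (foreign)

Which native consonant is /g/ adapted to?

/ʔ/ is closest: same manner (stop), place distance 2 (velar→glottal), voicing differs (+1); total 3. Next closest is /ŋ/ at distance 4.

ʔ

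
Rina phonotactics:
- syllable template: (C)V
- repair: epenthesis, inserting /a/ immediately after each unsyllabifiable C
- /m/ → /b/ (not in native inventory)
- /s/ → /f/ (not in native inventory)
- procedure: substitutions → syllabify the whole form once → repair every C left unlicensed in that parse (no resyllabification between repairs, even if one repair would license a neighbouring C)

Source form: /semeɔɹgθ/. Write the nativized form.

Substitution: /s/ → /f/, /m/ → /b/, giving /febeɔɹgθ/.
Under (C)V, the unsyllabifiable consonants are /ɹ/, /g/, /θ/ (no codas are permitted; onsets are limited to one consonant).
Inserting the epenthetic vowel yields /ɹ/ → /ɹa/, /g/ → /ga/, /θ/ → /θa/.

febeɔɹagaθa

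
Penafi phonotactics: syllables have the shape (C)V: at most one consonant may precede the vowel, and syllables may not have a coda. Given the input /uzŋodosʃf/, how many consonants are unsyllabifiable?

4

Syllabifying with onset maximization leaves /z/, /s/, /ʃ/, /f/ stranded (no codas are permitted; onsets are limited to one consonant).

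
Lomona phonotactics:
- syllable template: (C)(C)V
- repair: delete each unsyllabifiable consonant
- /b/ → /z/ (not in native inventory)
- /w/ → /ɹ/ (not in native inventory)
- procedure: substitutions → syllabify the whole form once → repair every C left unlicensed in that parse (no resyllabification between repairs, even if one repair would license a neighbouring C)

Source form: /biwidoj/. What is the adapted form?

Substitution: /b/ → /z/, /w/ → /ɹ/, giving /ziɹidoj/.
The consonants /j/ cannot be parsed into a legal (C)(C)V syllable (no codas are permitted; onsets may contain at most 2 consonants).
Deleting the stranded consonants removes /j/.

ziɹido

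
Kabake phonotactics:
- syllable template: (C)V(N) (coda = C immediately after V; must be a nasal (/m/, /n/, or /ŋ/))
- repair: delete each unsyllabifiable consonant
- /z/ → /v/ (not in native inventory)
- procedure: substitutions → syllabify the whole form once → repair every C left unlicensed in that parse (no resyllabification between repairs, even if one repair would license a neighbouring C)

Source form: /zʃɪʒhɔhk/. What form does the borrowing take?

Substitution: /z/ → /v/, giving /vʃɪʒhɔhk/.
The consonants /v/, /ʒ/, /h/, /k/ cannot be parsed into a legal (C)V(N) syllable (only a nasal (/m/, /n/, or /ŋ/) is licensed in coda position; onsets are limited to one consonant).
Deleting the stranded consonants removes /v/, /ʒ/, /h/, /k/.

ʃɪhɔ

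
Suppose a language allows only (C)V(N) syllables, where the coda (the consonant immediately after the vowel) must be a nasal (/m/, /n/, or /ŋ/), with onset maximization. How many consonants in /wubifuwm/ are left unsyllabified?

2

The consonants /w/, /m/ cannot be parsed into a legal (C)V(N) syllable (only a nasal (/m/, /n/, or /ŋ/) is licensed in coda position; onsets are limited to one consonant).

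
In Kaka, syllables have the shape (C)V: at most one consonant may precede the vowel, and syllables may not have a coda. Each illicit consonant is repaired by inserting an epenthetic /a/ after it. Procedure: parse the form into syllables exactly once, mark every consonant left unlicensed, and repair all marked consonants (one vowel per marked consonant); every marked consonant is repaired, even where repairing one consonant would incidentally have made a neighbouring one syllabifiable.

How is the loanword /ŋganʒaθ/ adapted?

The consonants /ŋ/, /n/, /θ/ cannot be parsed into a legal (C)V syllable (no codas are permitted; onsets are limited to one consonant).
Inserting the epenthetic vowel yields /ŋ/ → /ŋa/, /n/ → /na/, /θ/ → /θa/.

ŋaganaʒaθa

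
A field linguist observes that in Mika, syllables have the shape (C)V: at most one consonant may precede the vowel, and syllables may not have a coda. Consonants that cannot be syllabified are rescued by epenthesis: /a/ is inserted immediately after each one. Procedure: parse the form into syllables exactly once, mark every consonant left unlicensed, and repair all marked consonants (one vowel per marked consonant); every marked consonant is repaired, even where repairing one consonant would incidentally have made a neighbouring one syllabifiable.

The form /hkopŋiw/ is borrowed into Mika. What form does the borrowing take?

The consonants /h/, /p/, /w/ cannot be parsed into a legal (C)V syllable (no codas are permitted; onsets are limited to one consonant).
Epenthesis after each stranded consonant: /h/ → /ha/, /p/ → /pa/, /w/ → /wa/.

hakopaŋiwa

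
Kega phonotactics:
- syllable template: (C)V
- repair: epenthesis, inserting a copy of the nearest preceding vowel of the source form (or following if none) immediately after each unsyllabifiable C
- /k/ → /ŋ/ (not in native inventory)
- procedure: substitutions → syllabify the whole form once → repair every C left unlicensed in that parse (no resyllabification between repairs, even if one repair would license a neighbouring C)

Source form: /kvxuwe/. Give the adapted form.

ŋuvuxuwe

Substitution: /k/ → /ŋ/, giving /ŋvxuwe/.
The consonants /ŋ/, /v/ cannot be parsed into a legal (C)V syllable (no codas are permitted; onsets are limited to one consonant).
Each unlicensed consonant becomes the onset of a new syllable: /ŋ/ → /ŋu/, /v/ → /vu/.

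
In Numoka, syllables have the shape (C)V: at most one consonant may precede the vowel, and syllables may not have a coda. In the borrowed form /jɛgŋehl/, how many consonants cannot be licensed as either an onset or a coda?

Under (C)V, the unsyllabifiable consonants are /g/, /h/, /l/ (no codas are permitted; onsets are limited to one consonant).

3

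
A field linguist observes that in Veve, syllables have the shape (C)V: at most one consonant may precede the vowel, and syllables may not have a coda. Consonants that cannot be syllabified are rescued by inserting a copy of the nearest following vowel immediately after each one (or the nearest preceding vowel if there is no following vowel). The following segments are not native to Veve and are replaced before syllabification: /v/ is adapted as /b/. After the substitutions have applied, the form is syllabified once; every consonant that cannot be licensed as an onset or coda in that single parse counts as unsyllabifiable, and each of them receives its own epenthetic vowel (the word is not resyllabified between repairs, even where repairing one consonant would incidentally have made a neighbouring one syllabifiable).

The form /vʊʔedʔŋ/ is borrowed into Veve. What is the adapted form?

bʊʔedeʔeŋe

Substitution: /v/ → /b/, giving /bʊʔedʔŋ/.
Under (C)V, the unsyllabifiable consonants are /d/, /ʔ/, /ŋ/ (no codas are permitted; onsets are limited to one consonant).
Each unlicensed consonant becomes the onset of a new syllable: /d/ → /de/, /ʔ/ → /ʔe/, /ŋ/ → /ŋe/.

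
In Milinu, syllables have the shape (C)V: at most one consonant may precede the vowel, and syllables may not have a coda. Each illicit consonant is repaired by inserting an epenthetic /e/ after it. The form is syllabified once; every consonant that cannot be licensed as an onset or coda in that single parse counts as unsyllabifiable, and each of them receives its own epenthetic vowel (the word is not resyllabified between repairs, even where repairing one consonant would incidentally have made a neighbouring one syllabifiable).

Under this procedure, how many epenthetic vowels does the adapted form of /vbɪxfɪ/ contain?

2

The unsyllabifiable consonants are /v/, /x/; each receives one epenthetic vowel.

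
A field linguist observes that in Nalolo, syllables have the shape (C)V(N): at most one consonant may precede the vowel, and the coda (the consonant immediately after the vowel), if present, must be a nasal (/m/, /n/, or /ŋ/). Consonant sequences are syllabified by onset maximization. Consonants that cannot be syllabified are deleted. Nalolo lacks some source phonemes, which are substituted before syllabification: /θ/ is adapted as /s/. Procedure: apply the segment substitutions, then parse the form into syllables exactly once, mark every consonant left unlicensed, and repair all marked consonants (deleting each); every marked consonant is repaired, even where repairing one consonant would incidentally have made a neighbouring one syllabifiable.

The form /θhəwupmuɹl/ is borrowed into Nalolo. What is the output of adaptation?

Substitution: /θ/ → /s/, giving /shəwupmuɹl/.
The consonants /s/, /p/, /ɹ/, /l/ cannot be parsed into a legal (C)V(N) syllable (only a nasal (/m/, /n/, or /ŋ/) is licensed in coda position; onsets are limited to one consonant).
Each unlicensed consonant is deleted: /s/, /p/, /ɹ/, /l/.

həwumu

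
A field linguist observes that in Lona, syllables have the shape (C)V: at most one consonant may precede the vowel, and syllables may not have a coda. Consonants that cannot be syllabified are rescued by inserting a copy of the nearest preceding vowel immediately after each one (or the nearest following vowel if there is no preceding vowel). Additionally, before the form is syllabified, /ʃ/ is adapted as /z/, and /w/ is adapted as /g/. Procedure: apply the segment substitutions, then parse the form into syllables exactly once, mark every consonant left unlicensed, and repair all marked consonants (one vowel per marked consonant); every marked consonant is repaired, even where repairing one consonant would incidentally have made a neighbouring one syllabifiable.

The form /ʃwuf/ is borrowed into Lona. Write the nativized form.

zugufu

Substitution: /ʃ/ → /z/, /w/ → /g/, giving /zguf/.
The consonants /z/, /f/ cannot be parsed into a legal (C)V syllable (no codas are permitted; onsets are limited to one consonant).
Inserting the epenthetic vowel yields /z/ → /zu/, /f/ → /fu/.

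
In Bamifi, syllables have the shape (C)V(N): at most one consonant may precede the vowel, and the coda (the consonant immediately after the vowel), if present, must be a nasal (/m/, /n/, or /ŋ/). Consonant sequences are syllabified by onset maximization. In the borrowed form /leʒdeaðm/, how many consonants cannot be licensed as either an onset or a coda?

3

Syllabifying with onset maximization leaves /ʒ/, /ð/, /m/ stranded (only a nasal (/m/, /n/, or /ŋ/) is licensed in coda position; onsets are limited to one consonant).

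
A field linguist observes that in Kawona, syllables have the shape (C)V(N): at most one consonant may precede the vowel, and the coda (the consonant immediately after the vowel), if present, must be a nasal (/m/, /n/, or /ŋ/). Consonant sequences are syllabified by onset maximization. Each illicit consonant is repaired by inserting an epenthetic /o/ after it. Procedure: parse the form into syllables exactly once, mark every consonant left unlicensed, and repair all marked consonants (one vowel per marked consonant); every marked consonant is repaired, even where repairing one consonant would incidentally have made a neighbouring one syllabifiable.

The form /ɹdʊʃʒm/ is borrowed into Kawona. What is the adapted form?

ɹodʊʃoʒomo

Syllabifying with onset maximization leaves /ɹ/, /ʃ/, /ʒ/, /m/ stranded (only a nasal (/m/, /n/, or /ŋ/) is licensed in coda position; onsets are limited to one consonant).
Epenthesis after each stranded consonant: /ɹ/ → /ɹo/, /ʃ/ → /ʃo/, /ʒ/ → /ʒo/, /m/ → /mo/.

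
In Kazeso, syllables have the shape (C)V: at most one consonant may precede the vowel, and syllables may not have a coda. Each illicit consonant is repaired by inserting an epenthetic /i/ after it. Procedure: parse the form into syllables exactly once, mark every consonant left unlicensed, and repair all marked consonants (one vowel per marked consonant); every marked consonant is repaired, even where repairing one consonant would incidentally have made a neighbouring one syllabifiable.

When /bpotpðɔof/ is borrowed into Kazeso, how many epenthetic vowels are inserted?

The unsyllabifiable consonants are /b/, /t/, /p/, /f/; each receives one epenthetic vowel.

4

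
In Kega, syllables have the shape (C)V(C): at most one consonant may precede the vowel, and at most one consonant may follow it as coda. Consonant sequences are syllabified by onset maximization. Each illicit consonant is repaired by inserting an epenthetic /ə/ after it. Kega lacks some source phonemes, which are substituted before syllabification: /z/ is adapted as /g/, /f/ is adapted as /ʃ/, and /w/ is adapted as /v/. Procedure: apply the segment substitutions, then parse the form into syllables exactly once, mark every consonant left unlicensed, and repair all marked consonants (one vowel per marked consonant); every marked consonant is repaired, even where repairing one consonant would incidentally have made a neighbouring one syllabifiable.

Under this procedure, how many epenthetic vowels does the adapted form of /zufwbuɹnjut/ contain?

2

After substitution the input is /guʃvbuɹnjut/.
The unsyllabifiable consonants are /v/, /n/; each receives one epenthetic vowel.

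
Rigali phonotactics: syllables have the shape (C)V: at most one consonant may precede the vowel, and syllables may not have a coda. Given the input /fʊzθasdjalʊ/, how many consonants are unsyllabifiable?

The consonants /z/, /s/, /d/ cannot be parsed into a legal (C)V syllable (no codas are permitted; onsets are limited to one consonant).

3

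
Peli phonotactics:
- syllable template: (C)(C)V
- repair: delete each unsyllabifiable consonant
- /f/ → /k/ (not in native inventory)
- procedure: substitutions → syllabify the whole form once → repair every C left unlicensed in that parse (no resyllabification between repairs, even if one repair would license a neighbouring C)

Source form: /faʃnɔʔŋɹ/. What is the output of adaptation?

kaʃnɔ

Substitution: /f/ → /k/, giving /kaʃnɔʔŋɹ/.
The consonants /ʔ/, /ŋ/, /ɹ/ cannot be parsed into a legal (C)(C)V syllable (no codas are permitted; onsets may contain at most 2 consonants).
Deletion applies to /ʔ/, /ŋ/, /ɹ/.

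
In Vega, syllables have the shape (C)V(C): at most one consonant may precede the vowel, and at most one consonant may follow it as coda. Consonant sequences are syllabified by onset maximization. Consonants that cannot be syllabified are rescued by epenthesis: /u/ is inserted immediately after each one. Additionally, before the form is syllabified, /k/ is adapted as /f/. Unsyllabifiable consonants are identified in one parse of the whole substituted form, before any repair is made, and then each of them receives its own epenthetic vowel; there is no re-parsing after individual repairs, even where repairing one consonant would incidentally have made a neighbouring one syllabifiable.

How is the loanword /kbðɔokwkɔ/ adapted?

Substitution: /k/ → /f/, giving /fbðɔofwfɔ/.
Under (C)V(C), the unsyllabifiable consonants are /f/, /b/, /w/ (at most one coda consonant is licensed; onsets are limited to one consonant).
Epenthesis after each stranded consonant: /f/ → /fu/, /b/ → /bu/, /w/ → /wu/.

fubuðɔofwufɔ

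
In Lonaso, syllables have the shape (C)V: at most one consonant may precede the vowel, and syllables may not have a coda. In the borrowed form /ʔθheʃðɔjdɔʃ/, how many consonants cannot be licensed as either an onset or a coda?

The consonants /ʔ/, /θ/, /ʃ/, /j/, /ʃ/ cannot be parsed into a legal (C)V syllable (no codas are permitted; onsets are limited to one consonant).

5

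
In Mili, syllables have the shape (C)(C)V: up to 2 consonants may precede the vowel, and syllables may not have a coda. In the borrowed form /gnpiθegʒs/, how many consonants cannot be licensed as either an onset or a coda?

4

Under (C)(C)V, the unsyllabifiable consonants are /g/, /g/, /ʒ/, /s/ (no codas are permitted; onsets may contain at most 2 consonants).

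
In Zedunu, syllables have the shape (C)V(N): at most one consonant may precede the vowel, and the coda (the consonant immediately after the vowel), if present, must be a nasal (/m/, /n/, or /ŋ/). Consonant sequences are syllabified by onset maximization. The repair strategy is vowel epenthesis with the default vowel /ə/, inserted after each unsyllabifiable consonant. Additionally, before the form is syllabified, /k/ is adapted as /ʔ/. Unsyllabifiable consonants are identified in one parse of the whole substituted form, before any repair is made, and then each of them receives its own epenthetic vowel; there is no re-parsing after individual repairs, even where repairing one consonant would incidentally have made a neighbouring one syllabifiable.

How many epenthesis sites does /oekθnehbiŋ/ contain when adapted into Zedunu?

After substitution the input is /oeʔθnehbiŋ/.
The unsyllabifiable consonants are /ʔ/, /θ/, /h/; each receives one epenthetic vowel.

3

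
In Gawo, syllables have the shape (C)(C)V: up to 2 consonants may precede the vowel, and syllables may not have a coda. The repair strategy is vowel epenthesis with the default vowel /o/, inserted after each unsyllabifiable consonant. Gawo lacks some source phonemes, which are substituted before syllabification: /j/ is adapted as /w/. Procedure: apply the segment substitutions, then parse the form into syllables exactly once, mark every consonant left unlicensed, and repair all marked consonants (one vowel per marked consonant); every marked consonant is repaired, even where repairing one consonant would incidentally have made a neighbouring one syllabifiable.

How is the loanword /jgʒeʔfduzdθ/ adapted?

wogʒeʔofduzodoθo

Substitution: /j/ → /w/, giving /wgʒeʔfduzdθ/.
The consonants /w/, /ʔ/, /z/, /d/, /θ/ cannot be parsed into a legal (C)(C)V syllable (no codas are permitted; onsets may contain at most 2 consonants).
Inserting the epenthetic vowel yields /w/ → /wo/, /ʔ/ → /ʔo/, /z/ → /zo/, /d/ → /do/, /θ/ → /θo/.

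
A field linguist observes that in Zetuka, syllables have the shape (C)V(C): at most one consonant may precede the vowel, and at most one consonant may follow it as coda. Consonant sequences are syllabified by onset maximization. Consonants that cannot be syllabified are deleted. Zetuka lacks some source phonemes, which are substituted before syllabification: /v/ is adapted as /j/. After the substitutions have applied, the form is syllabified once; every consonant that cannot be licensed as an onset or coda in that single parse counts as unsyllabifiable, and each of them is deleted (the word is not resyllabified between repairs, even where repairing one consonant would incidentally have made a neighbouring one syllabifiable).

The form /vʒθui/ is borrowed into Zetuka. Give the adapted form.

Substitution: /v/ → /j/, giving /jʒθui/.
Under (C)V(C), the unsyllabifiable consonants are /j/, /ʒ/ (at most one coda consonant is licensed; onsets are limited to one consonant).
Deleting the stranded consonants removes /j/, /ʒ/.

θui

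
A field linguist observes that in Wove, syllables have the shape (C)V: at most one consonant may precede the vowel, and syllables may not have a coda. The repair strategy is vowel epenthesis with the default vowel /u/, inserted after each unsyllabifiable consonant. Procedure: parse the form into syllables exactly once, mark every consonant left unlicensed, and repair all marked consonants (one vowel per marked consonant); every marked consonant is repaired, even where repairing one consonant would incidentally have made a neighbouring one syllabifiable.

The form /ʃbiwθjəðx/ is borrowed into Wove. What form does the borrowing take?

Under (C)V, the unsyllabifiable consonants are /ʃ/, /w/, /θ/, /ð/, /x/ (no codas are permitted; onsets are limited to one consonant).
Epenthesis after each stranded consonant: /ʃ/ → /ʃu/, /w/ → /wu/, /θ/ → /θu/, /ð/ → /ðu/, /x/ → /xu/.

ʃubiwuθujəðuxu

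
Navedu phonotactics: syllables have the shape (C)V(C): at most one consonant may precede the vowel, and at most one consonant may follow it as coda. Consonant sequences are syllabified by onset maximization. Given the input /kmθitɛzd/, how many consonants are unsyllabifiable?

The consonants /k/, /m/, /d/ cannot be parsed into a legal (C)V(C) syllable (at most one coda consonant is licensed; onsets are limited to one consonant).

3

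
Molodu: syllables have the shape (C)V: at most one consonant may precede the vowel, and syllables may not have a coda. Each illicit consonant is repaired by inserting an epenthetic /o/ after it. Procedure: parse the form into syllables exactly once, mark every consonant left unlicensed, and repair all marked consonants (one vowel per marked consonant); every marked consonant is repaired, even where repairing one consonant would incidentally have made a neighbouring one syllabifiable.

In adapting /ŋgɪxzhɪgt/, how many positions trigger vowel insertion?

The unsyllabifiable consonants are /ŋ/, /x/, /z/, /g/, /t/; each receives one epenthetic vowel.

5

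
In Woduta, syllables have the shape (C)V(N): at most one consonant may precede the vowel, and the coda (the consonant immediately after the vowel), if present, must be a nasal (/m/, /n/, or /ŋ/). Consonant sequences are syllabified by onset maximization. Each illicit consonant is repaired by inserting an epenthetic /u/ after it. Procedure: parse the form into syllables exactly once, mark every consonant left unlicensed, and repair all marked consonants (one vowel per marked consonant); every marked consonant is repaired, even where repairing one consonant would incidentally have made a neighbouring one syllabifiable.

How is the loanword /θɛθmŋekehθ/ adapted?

θɛθumuŋekehuθu

Syllabifying with onset maximization leaves /θ/, /m/, /h/, /θ/ stranded (only a nasal (/m/, /n/, or /ŋ/) is licensed in coda position; onsets are limited to one consonant).
Epenthesis after each stranded consonant: /θ/ → /θu/, /m/ → /mu/, /h/ → /hu/, /θ/ → /θu/.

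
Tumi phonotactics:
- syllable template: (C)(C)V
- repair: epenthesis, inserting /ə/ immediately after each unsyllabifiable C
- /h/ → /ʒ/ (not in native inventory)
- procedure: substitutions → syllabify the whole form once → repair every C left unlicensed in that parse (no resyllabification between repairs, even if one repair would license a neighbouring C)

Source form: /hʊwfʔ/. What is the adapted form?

ʒʊwəfəʔə

Substitution: /h/ → /ʒ/, giving /ʒʊwfʔ/.
The consonants /w/, /f/, /ʔ/ cannot be parsed into a legal (C)(C)V syllable (no codas are permitted; onsets may contain at most 2 consonants).
Each unlicensed consonant becomes the onset of a new syllable: /w/ → /wə/, /f/ → /fə/, /ʔ/ → /ʔə/.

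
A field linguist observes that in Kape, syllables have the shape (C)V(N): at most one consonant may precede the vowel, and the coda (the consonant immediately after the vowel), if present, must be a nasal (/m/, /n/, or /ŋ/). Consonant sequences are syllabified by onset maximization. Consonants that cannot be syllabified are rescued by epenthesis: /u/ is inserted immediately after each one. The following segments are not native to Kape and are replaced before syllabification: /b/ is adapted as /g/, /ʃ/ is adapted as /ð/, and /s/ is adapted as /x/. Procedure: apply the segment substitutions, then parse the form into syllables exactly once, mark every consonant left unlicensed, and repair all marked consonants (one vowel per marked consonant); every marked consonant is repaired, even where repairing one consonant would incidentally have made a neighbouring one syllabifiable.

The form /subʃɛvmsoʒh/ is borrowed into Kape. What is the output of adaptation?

Substitution: /s/ → /x/, /b/ → /g/, /ʃ/ → /ð/, giving /xugðɛvmxoʒh/.
Syllabifying with onset maximization leaves /g/, /v/, /m/, /ʒ/, /h/ stranded (only a nasal (/m/, /n/, or /ŋ/) is licensed in coda position; onsets are limited to one consonant).
Epenthesis after each stranded consonant: /g/ → /gu/, /v/ → /vu/, /m/ → /mu/, /ʒ/ → /ʒu/, /h/ → /hu/.

xuguðɛvumuxoʒuhu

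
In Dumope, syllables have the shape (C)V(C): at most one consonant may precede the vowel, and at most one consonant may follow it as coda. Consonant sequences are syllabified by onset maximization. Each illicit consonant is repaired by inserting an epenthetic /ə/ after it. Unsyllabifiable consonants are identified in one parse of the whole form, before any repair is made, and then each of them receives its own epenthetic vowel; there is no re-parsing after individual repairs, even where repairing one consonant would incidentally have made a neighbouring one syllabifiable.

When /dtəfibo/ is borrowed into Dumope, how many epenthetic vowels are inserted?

1

The unsyllabifiable consonants are /d/; each receives one epenthetic vowel.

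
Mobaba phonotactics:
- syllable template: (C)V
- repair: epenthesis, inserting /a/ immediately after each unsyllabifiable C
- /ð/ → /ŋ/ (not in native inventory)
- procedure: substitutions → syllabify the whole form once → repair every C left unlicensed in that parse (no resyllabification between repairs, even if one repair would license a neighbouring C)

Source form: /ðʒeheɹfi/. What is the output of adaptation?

Substitution: /ð/ → /ŋ/, giving /ŋʒeheɹfi/.
Syllabifying with onset maximization leaves /ŋ/, /ɹ/ stranded (no codas are permitted; onsets are limited to one consonant).
Epenthesis after each stranded consonant: /ŋ/ → /ŋa/, /ɹ/ → /ɹa/.

ŋaʒeheɹafi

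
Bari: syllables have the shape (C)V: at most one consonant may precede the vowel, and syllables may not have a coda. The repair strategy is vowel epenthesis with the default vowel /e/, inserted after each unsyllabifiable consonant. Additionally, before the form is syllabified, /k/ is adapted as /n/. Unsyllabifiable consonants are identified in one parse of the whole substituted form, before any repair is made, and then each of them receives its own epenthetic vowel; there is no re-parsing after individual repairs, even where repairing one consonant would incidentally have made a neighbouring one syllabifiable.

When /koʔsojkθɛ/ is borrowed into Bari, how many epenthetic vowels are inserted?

After substitution the input is /noʔsojnθɛ/.
The unsyllabifiable consonants are /ʔ/, /j/, /n/; each receives one epenthetic vowel.

3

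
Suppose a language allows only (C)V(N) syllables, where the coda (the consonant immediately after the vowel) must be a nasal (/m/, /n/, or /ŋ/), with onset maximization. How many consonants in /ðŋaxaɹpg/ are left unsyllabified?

Under (C)V(N), the unsyllabifiable consonants are /ð/, /ɹ/, /p/, /g/ (only a nasal (/m/, /n/, or /ŋ/) is licensed in coda position; onsets are limited to one consonant).

4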